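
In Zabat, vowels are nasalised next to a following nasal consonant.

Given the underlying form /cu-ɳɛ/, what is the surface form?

The vowel /u/ is adjacent to the following nasal /ɳ/, so it acquires [+nasal] and surfaces as [ũ].

[cũɳɛ]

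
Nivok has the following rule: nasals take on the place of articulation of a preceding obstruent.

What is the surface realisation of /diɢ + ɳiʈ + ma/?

[diɢɴiʈɳa]

/ɳ/ is a voiced retroflex nasal. The preceding trigger /ɢ/ is uvular, so /ɳ/ must become uvular as well.
The voiced uvular nasal is [ɴ], so /ɳ/ → [ɴ].
At the second juncture, /m/ likewise becomes [ɳ] adjacent to /ʈ/.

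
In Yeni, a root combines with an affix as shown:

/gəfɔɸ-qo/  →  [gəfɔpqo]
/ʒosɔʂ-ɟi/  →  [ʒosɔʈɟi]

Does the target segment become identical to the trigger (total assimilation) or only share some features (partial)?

partial assimilation

Underlying /ɸ/ is realised as [p] next to /q/; /q/ itself does not change.
The change fricative → stop matches the manner of the following /q/, identifying this as manner assimilation.
Place and voice are unchanged, so the assimilation is partial, not total.
The same holds elsewhere in the data: /ʂ/ → [ʈ] before /ɟ/ (fricative → stop, matching a stop) — only manner changes, and always toward the following segment.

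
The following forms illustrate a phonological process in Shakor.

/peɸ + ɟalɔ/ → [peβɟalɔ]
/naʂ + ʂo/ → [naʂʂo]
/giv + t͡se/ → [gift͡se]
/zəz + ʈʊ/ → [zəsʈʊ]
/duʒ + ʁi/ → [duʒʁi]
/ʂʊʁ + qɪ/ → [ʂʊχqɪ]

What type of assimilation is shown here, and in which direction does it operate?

The segment that alternates is /ɸ/, which surfaces as [β] when adjacent to /ɟ/.
/ɸ/ is voiceless while /ɟ/ is voiced; the output [β] is voiced, matching the trigger — so the feature that spreads is voicing.
Place and manner are unchanged, so the assimilation is partial, not total.
Checking the remaining alternations: /v/ → [f] before /t͡s/ (voiced → voiceless, matching voiceless); /z/ → [s] before /ʈ/ (voiced → voiceless, matching voiceless); /ʁ/ → [χ] before /q/ (voiced → voiceless, matching voiceless) — only voicing changes, and always toward the following segment.
No alternation appears in [naʂʂo], [duʒʁi]: there the adjacent consonants already agree in voicing (/ʂ/ and /ʂ/ are both voiceless; /ʒ/ and /ʁ/ are both voiced), so these forms are consistent with the same rule.
The trigger is the following segment, so the direction is regressive (anticipatory).

regressive voicing assimilation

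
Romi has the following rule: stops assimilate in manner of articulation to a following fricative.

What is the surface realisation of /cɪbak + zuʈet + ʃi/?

/k/ is a voiceless velar stop. The following trigger /z/ is a fricative, so /k/ must become a fricative as well.
The voiceless velar fricative is [x], so /k/ → [x].
The same rule applies at the second boundary: /t/ → [s] next to /ʃ/.

[cɪbaxzuʈesʃi]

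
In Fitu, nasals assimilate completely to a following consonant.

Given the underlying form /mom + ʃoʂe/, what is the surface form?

[moʃʃoʂe]

/m/ is the segment targeted by the rule; it sits immediately before /ʃ/, so it assimilates completely and surfaces as [ʃ].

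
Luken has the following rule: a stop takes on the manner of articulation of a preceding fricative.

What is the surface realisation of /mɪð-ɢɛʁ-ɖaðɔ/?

The rule targets /ɢ/ (voiced uvular stop), which sits after the trigger /ð/ (fricative).
A voiced uvular fricative is [ʁ], so the surface segment is [ʁ].
At the second juncture, /ɖ/ likewise becomes [ʐ] adjacent to /ʁ/.

[mɪðʁɛʁʐaðɔ]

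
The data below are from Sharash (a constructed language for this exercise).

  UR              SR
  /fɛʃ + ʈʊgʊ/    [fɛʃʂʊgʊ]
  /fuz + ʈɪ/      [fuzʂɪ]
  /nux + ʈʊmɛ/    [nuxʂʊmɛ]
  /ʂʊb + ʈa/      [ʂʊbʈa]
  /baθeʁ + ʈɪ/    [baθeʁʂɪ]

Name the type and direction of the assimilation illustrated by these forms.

Comparing underlying and surface forms, /ʈ/ → [ʂ] is the alternation; the neighbouring /ʃ/ is constant.
/ʈ/ is a stop while /ʃ/ is a fricative; the output [ʂ] is a fricative, matching the trigger — so the feature that spreads is manner.
Place and voice are unchanged, so the assimilation is partial, not total.
Checking the remaining alternations: /ʈ/ → [ʂ] after /z/ (stop → fricative, matching a fricative); /ʈ/ → [ʂ] after /x/ (stop → fricative, matching a fricative); /ʈ/ → [ʂ] after /ʁ/ (stop → fricative, matching a fricative) — only manner changes, and always toward the preceding segment.
No alternation appears in [ʂʊbʈa]: there the adjacent consonants already agree in manner (/ʈ/ and /b/ are both stops), so this form is consistent with the same rule.
The trigger is the preceding segment, so the direction is progressive (perseverative).

progressive manner assimilation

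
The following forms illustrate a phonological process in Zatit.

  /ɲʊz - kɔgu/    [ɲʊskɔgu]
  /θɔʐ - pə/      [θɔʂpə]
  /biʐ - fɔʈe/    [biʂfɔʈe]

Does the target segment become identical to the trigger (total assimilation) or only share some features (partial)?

partial assimilation

Comparing underlying and surface forms, /z/ → [s] is the alternation; the neighbouring /k/ is constant.
/z/ is voiced while /k/ is voiceless; the output [s] is voiceless, matching the trigger — so the feature that spreads is voicing.
Place and manner are unchanged, so the assimilation is partial, not total.
Checking the remaining alternations: /ʐ/ → [ʂ] before /p/ (voiced → voiceless, matching voiceless); /ʐ/ → [ʂ] before /f/ (voiced → voiceless, matching voiceless) — only voicing changes, and always toward the following segment.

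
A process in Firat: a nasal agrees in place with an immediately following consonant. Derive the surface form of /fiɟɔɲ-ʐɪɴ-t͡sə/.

[fiɟɔɳʐɪnt͡sə]

The rule targets /ɲ/ (voiced palatal nasal), which sits before the trigger /ʐ/ (retroflex).
A voiced retroflex nasal is [ɳ], so the surface segment is [ɳ].
The same rule applies at the second boundary: /ɴ/ → [n] next to /t͡s/.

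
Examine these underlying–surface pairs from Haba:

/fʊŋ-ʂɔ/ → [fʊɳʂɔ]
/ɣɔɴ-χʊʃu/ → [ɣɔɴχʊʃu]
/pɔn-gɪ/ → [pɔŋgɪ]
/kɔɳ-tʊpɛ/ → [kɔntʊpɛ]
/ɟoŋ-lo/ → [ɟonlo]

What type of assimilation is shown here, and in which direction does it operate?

The segment that alternates is /ŋ/, which surfaces as [ɳ] when adjacent to /ʂ/.
/ŋ/ is velar while /ʂ/ is retroflex; the output [ɳ] is retroflex, matching the trigger — so the feature that spreads is place.
Manner and voice are unchanged, so the assimilation is partial, not total.
Checking the remaining alternations: /n/ → [ŋ] before /g/ (alveolar → velar, matching velar); /ɳ/ → [n] before /t/ (retroflex → alveolar, matching alveolar); /ŋ/ → [n] before /l/ (velar → alveolar, matching alveolar) — only place changes, and always toward the following segment.
No alternation appears in [ɣɔɴχʊʃu]: there the adjacent consonants already agree in place (/ɴ/ and /χ/ are both uvular), so this form is consistent with the same rule.
Since the segment that changes precedes the conditioning segment, the assimilation is regressive.

regressive place assimilation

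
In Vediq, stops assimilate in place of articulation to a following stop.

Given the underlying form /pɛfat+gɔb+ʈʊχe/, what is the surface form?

The rule targets /t/ (voiceless alveolar stop), which sits before the trigger /g/ (velar).
The voiceless velar stop is [k], so /t/ → [k].
At the second juncture, /b/ likewise becomes [ɖ] adjacent to /ʈ/.

[pɛfakgɔɖʈʊχe]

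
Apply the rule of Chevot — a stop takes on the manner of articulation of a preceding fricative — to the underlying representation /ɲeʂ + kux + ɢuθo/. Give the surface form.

The rule targets /k/ (voiceless velar stop), which sits after the trigger /ʂ/ (fricative).
Changing only its manner to fricative gives [x] — the voiceless velar fricative.
At the second juncture, /ɢ/ likewise becomes [ʁ] adjacent to /x/.

[ɲeʂxuxʁuθo]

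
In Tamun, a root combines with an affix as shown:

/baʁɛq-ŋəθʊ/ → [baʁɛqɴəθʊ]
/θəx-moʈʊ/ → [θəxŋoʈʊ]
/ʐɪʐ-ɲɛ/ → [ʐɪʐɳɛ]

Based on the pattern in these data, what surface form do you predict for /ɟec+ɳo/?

[ɟecɲo]

The data show progressive place assimilation: /ŋ/ → [ɴ] after /q/; /m/ → [ŋ] after /x/; /ɲ/ → [ɳ] after /ʐ/. In each pair only place changes, matching the preceding consonant, while manner and voice stay constant.
The rule targets /ɳ/ (voiced retroflex nasal), which sits after the trigger /c/ (palatal).
Changing only its place to palatal gives [ɲ] — the voiced palatal nasal.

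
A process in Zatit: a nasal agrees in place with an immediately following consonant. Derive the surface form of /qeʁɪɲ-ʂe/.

/ɲ/ is a voiced palatal nasal. The following trigger /ʂ/ is retroflex, so /ɲ/ must become retroflex as well.
The voiced retroflex nasal is [ɳ], so /ɲ/ → [ɳ].

[qeʁɪɳʂe]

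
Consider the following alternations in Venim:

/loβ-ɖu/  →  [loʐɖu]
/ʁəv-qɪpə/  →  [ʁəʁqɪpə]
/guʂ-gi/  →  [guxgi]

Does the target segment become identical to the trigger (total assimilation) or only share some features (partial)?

Underlying /β/ is realised as [ʐ] next to /ɖ/; /ɖ/ itself does not change.
/β/ is bilabial while /ɖ/ is retroflex; the output [ʐ] is retroflex, matching the trigger — so the feature that spreads is place.
Manner and voice are unchanged, so the assimilation is partial, not total.
Checking the remaining alternations: /v/ → [ʁ] before /q/ (labiodental → uvular, matching uvular); /ʂ/ → [x] before /g/ (retroflex → velar, matching velar) — only place changes, and always toward the following segment.

partial assimilation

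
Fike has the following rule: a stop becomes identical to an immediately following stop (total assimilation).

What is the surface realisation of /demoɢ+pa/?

[demoppa]

/ɢ/ is the segment targeted by the rule; it sits immediately before /p/, so it assimilates completely and surfaces as [p].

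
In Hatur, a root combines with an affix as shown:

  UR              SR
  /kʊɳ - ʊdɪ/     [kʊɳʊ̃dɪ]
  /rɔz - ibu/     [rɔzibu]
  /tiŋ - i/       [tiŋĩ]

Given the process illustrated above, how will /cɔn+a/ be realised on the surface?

[cɔnã]

The data show progressive nasality assimilation (vowel nasalisation): /ʊ/ → [ʊ̃] after /ɳ/; /i/ → [ĩ] after /ŋ/ — a vowel is nasalised by an immediately preceding nasal consonant.
No change occurs in [rɔzibu] because the vowel at the boundary is adjacent to an oral consonant, not a nasal (/i/ next to /z/).
/a/ sits next to the nasal /n/ and is therefore nasalised to [ã].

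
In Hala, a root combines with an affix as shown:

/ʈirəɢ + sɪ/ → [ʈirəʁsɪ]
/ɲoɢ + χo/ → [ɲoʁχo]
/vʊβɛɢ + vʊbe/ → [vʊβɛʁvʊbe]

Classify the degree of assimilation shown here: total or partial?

partial assimilation

Comparing underlying and surface forms, /ɢ/ → [ʁ] is the alternation; the neighbouring /s/ is constant.
The change stop → fricative matches the manner of the following /s/, identifying this as manner assimilation.
Place and voice are unchanged, so the assimilation is partial, not total.
The other alternating forms pattern the same way: /ɢ/ → [ʁ] before /χ/ (stop → fricative, matching a fricative); /ɢ/ → [ʁ] before /v/ (stop → fricative, matching a fricative) — only manner changes, and always toward the following segment.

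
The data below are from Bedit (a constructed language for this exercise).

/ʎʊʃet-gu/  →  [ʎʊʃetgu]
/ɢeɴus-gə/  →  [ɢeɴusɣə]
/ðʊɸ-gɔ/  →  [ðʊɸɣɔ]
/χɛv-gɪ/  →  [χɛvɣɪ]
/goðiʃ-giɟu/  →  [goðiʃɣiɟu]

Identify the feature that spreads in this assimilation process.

manner

Underlying /g/ is realised as [ɣ] next to /s/; /s/ itself does not change.
The change stop → fricative matches the manner of the preceding /s/, identifying this as manner assimilation.
The same holds elsewhere in the data: /g/ → [ɣ] after /ɸ/ (stop → fricative, matching a fricative); /g/ → [ɣ] after /v/ (stop → fricative, matching a fricative); /g/ → [ɣ] after /ʃ/ (stop → fricative, matching a fricative) — only manner changes, and always toward the preceding segment.
Nothing changes in [ʎʊʃetgu]: there the adjacent consonants already agree in manner (/g/ and /t/ are both stops), so this form is consistent with the same rule.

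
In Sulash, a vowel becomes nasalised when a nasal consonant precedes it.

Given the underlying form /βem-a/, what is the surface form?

/a/ sits next to the nasal /m/ and is therefore nasalised to [ã].

[βemã]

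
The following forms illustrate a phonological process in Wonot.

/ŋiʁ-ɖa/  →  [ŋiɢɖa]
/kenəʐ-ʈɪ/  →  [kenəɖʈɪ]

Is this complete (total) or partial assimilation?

Underlying /ʁ/ is realised as [ɢ] next to /ɖ/; /ɖ/ itself does not change.
/ʁ/ is a fricative while /ɖ/ is a stop; the output [ɢ] is a stop, matching the trigger — so the feature that spreads is manner.
Place and voice are unchanged, so the assimilation is partial, not total.
The same holds elsewhere in the data: /ʐ/ → [ɖ] before /ʈ/ (fricative → stop, matching a stop) — only manner changes, and always toward the following segment.

partial assimilation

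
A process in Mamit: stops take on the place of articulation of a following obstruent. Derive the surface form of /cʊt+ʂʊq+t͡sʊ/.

[cʊʈʂʊtt͡sʊ]

/t/ is a voiceless alveolar stop. The following trigger /ʂ/ is retroflex, so /t/ must become retroflex as well.
A voiceless retroflex stop is [ʈ], so the surface segment is [ʈ].
At the second juncture, /q/ likewise becomes [t] adjacent to /t͡s/.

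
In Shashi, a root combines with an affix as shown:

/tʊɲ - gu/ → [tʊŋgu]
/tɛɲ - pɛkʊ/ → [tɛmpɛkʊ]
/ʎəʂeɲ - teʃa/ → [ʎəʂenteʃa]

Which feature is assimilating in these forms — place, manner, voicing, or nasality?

The segment that alternates is /ɲ/, which surfaces as [ŋ] when adjacent to /g/.
/ɲ/ is palatal while /g/ is velar; the output [ŋ] is velar, matching the trigger — so the feature that spreads is place.
The same holds elsewhere in the data: /ɲ/ → [m] before /p/ (palatal → bilabial, matching bilabial); /ɲ/ → [n] before /t/ (palatal → alveolar, matching alveolar) — only place changes, and always toward the following segment.

place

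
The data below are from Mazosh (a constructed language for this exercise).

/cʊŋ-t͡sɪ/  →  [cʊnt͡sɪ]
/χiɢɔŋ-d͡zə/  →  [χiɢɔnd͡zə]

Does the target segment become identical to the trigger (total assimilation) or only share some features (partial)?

partial assimilation

Underlying /ŋ/ is realised as [n] next to /t͡s/; /t͡s/ itself does not change.
/ŋ/ is velar while /t͡s/ is alveolar; the output [n] is alveolar, matching the trigger — so the feature that spreads is place.
Manner and voice are unchanged, so the assimilation is partial, not total.
The other alternating form patterns the same way: /ŋ/ → [n] before /d͡z/ (velar → alveolar, matching alveolar) — only place changes, and always toward the following segment.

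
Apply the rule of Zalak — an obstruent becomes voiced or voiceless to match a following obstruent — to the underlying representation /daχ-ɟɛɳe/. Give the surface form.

/χ/ is a voiceless uvular fricative. The following trigger /ɟ/ is voiced, so /χ/ must become voiced as well.
A voiced uvular fricative is [ʁ], so the surface segment is [ʁ].

[daʁɟɛɳe]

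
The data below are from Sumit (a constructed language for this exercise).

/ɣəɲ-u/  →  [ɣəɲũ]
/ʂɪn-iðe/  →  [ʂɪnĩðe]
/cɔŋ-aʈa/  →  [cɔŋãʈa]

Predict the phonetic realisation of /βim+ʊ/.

[βimʊ̃]

The data show progressive nasality assimilation (vowel nasalisation): /u/ → [ũ] after /ɲ/; /i/ → [ĩ] after /n/; /a/ → [ã] after /ŋ/ — a vowel is nasalised by an immediately preceding nasal consonant.
The vowel /ʊ/ is adjacent to the preceding nasal /m/, so it acquires [+nasal] and surfaces as [ʊ̃].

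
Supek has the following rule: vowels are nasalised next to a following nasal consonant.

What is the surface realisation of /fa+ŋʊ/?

/a/ sits next to the nasal /ŋ/ and is therefore nasalised to [ã].

[fãŋʊ]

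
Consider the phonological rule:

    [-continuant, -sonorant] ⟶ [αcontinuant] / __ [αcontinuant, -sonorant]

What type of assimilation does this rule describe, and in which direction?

regressive manner assimilation

The shared variable α links the value of [continuant] on the target to that of the neighbouring obstruent. [continuant] distinguishes stops from fricatives — a manner-of-articulation feature — so this is manner assimilation.
The conditioning segment sits to the right of the focus bar, meaning the trigger follows the segment that changes — regressive assimilation.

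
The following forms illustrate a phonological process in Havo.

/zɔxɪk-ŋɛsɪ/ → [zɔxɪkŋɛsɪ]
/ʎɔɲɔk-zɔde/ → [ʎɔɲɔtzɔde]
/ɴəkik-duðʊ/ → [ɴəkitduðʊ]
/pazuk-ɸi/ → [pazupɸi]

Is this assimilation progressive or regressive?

regressive

Underlying /k/ is realised as [t] next to /z/; /z/ itself does not change.
The change velar → alveolar matches the place of the following /z/, identifying this as place assimilation.
The same holds elsewhere in the data: /k/ → [t] before /d/ (velar → alveolar, matching alveolar); /k/ → [p] before /ɸ/ (velar → bilabial, matching bilabial) — only place changes, and always toward the following segment.
Nothing changes in [zɔxɪkŋɛsɪ]: there the adjacent consonants already agree in place (/k/ and /ŋ/ are both velar), so this form is consistent with the same rule.
Since the segment that changes precedes the conditioning segment, the assimilation is regressive.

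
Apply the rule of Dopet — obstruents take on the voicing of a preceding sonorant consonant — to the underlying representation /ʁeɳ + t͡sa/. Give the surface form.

The rule targets /t͡s/ (voiceless alveolar affricate), which sits after the trigger /ɳ/ (voiced).
Changing only its voicing to voiced gives [d͡z] — the voiced alveolar affricate.

[ʁeɳd͡za]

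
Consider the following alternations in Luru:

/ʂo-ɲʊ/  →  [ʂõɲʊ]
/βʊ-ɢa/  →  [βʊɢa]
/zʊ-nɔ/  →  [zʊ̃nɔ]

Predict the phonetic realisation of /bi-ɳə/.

The data show regressive nasality assimilation (vowel nasalisation): /o/ → [õ] before /ɲ/; /ʊ/ → [ʊ̃] before /n/ — a vowel is nasalised by an immediately following nasal consonant.
No change occurs in [βʊɢa] because the vowel at the boundary is adjacent to an oral consonant, not a nasal (/ʊ/ next to /ɢ/).
/i/ sits next to the nasal /ɳ/ and is therefore nasalised to [ĩ].

[bĩɳə]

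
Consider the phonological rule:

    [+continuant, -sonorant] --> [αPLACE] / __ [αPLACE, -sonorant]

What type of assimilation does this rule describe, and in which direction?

regressive place assimilation

The shared variable α links the value of the place features (abbreviated [PLACE]) on the target to the same value on the neighbouring segment, so place is the feature that assimilates.
The conditioning segment sits to the right of the focus bar, meaning the trigger follows the segment that changes — regressive assimilation.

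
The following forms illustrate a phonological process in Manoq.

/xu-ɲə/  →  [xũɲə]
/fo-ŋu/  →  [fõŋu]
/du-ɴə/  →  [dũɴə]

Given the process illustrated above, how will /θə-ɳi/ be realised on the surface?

[θə̃ɳi]

The data show regressive nasality assimilation (vowel nasalisation): /u/ → [ũ] before /ɲ/; /o/ → [õ] before /ŋ/; /u/ → [ũ] before /ɴ/ — a vowel is nasalised by an immediately following nasal consonant.
/ə/ sits next to the nasal /ɳ/ and is therefore nasalised to [ə̃].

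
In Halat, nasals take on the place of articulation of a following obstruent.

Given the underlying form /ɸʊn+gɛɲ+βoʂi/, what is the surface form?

The rule targets /n/ (voiced alveolar nasal), which sits before the trigger /g/ (velar).
Changing only its place to velar gives [ŋ] — the voiced velar nasal.
The same rule applies at the second boundary: /ɲ/ → [m] next to /β/.

[ɸʊŋgɛmβoʂi]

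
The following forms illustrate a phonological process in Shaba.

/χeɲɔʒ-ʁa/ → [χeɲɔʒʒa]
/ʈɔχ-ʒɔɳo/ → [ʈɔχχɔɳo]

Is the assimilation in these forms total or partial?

The segment that alternates is /ʒ/, which surfaces as [χ] when adjacent to /χ/.
The output [χ] is identical to the trigger /χ/ — every feature (place, manner, voicing) has been copied — so this is total assimilation.
The other form behaves the same way: /ʁ/ → [ʒ] after /ʒ/ — in each case the output is a copy of the preceding consonant.

total assimilation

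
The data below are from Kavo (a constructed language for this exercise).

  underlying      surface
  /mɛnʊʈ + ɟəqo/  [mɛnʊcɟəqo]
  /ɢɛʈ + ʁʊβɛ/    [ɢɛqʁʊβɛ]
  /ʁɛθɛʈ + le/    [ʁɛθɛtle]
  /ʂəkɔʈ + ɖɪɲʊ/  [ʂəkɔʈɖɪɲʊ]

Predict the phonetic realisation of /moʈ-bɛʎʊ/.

[mopbɛʎʊ]

The data show regressive place assimilation: /ʈ/ → [c] before /ɟ/; /ʈ/ → [q] before /ʁ/; /ʈ/ → [t] before /l/. In each pair only place changes, matching the following consonant, while manner and voice stay constant.
No alternation appears in [ʂəkɔʈɖɪɲʊ]: there the adjacent consonants already agree in place (/ʈ/ and /ɖ/ are both retroflex), so this form is consistent with the same rule.
/ʈ/ is a voiceless retroflex stop. The following trigger /b/ is bilabial, so /ʈ/ must become bilabial as well.
A voiceless bilabial stop is [p], so the surface segment is [p].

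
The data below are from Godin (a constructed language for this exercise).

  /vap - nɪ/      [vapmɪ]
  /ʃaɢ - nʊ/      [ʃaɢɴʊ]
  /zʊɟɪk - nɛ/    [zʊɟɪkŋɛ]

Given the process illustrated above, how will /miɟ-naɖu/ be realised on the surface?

[miɟɲaɖu]

The data show progressive place assimilation: /n/ → [m] after /p/; /n/ → [ɴ] after /ɢ/; /n/ → [ŋ] after /k/. In each pair only place changes, matching the preceding consonant, while manner and voice stay constant.
The rule targets /n/ (voiced alveolar nasal), which sits after the trigger /ɟ/ (palatal).
The voiced palatal nasal is [ɲ], so /n/ → [ɲ].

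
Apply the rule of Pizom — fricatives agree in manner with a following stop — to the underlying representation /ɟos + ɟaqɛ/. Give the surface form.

[ɟotɟaqɛ]

The rule targets /s/ (voiceless alveolar fricative), which sits before the trigger /ɟ/ (stop).
A voiceless alveolar stop is [t], so the surface segment is [t].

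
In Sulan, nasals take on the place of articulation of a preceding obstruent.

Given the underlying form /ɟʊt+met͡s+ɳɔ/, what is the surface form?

[ɟʊtnet͡snɔ]

The rule targets /m/ (voiced bilabial nasal), which sits after the trigger /t/ (alveolar).
The voiced alveolar nasal is [n], so /m/ → [n].
At the second juncture, /ɳ/ likewise becomes [n] adjacent to /t͡s/.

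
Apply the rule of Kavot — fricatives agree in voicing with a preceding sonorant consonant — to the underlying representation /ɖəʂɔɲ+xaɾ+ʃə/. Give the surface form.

[ɖəʂɔɲɣaɾʒə]

/x/ is a voiceless velar fricative. The preceding trigger /ɲ/ is voiced, so /x/ must become voiced as well.
The voiced velar fricative is [ɣ], so /x/ → [ɣ].
The same rule applies at the second boundary: /ʃ/ → [ʒ] next to /ɾ/.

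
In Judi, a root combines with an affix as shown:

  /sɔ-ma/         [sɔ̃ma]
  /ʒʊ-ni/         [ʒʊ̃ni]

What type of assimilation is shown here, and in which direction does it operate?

regressive nasality assimilation (vowel nasalisation)

The vowel /ɔ/ surfaces as nasalised [ɔ̃] next to the following nasal /m/ — it has acquired the [+nasal] feature of its neighbour.
Likewise in the remaining data: /ʊ/ → [ʊ̃] before /n/ — each time a vowel is nasalised next to a following nasal.
Because the conditioning nasal is to the right of the vowel that changes, the process is regressive (anticipatory).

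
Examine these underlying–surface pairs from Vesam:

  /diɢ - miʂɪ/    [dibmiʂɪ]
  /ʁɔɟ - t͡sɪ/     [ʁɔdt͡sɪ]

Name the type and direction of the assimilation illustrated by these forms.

The segment that alternates is /ɢ/, which surfaces as [b] when adjacent to /m/.
/ɢ/ is uvular while /m/ is bilabial; the output [b] is bilabial, matching the trigger — so the feature that spreads is place.
Manner and voice are unchanged, so the assimilation is partial, not total.
Checking the remaining alternation: /ɟ/ → [d] before /t͡s/ (palatal → alveolar, matching alveolar) — only place changes, and always toward the following segment.
Since the segment that changes precedes the conditioning segment, the assimilation is regressive.

regressive place assimilation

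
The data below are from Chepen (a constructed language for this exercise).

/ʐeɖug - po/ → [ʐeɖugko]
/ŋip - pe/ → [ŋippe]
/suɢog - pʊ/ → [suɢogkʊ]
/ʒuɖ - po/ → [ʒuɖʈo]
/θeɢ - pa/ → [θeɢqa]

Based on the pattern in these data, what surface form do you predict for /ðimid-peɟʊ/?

The data show progressive place assimilation: /p/ → [k] after /g/; /p/ → [ʈ] after /ɖ/; /p/ → [q] after /ɢ/. In each pair only place changes, matching the preceding consonant, while manner and voice stay constant.
Nothing changes in [ŋippe]: there the adjacent consonants already agree in place (/p/ and /p/ are both bilabial), so this form is consistent with the same rule.
/p/ is a voiceless bilabial stop. The preceding trigger /d/ is alveolar, so /p/ must become alveolar as well.
A voiceless alveolar stop is [t], so the surface segment is [t].

[ðimidteɟʊ]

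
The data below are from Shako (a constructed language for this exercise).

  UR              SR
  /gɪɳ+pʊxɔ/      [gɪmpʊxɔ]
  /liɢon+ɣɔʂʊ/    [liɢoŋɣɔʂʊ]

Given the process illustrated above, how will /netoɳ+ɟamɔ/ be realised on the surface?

The data show regressive place assimilation: /ɳ/ → [m] before /p/; /n/ → [ŋ] before /ɣ/. In each pair only place changes, matching the following consonant, while manner and voice stay constant.
/ɳ/ is a voiced retroflex nasal. The following trigger /ɟ/ is palatal, so /ɳ/ must become palatal as well.
The voiced palatal nasal is [ɲ], so /ɳ/ → [ɲ].

[netoɲɟamɔ]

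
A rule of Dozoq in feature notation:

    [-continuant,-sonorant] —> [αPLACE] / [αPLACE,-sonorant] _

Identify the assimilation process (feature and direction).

progressive place assimilation

The rule copies the place features (abbreviated [PLACE]) from the environment onto the target, so the assimilating feature is place.
Since the environment is written before the underscore, the trigger precedes the target; the direction is progressive.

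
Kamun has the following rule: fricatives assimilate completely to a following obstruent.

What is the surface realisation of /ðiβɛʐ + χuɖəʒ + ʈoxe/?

[ðiβɛχχuɖəʈʈoxe]

/ʐ/ is the segment targeted by the rule; it sits immediately before /χ/, so it assimilates completely and surfaces as [χ].
At the second juncture, /ʒ/ likewise becomes [ʈ] adjacent to /ʈ/.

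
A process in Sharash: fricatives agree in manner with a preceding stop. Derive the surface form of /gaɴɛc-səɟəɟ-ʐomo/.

The rule targets /s/ (voiceless alveolar fricative), which sits after the trigger /c/ (stop).
Changing only its manner to stop gives [t] — the voiceless alveolar stop.
The same rule applies at the second boundary: /ʐ/ → [ɖ] next to /ɟ/.

[gaɴɛctəɟəɟɖomo]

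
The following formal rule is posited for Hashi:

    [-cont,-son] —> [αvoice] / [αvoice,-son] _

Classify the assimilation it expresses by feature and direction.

progressive voicing assimilation

The shared variable α links the value of [voice] on the target to the same value on the neighbouring segment, so voicing is the feature that assimilates.
The conditioning segment sits to the left of the focus bar, meaning the trigger precedes the segment that changes — progressive assimilation.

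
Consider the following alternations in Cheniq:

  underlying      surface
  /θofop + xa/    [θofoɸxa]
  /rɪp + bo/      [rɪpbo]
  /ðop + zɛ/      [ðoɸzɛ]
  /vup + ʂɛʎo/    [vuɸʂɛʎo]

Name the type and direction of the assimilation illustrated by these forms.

Comparing underlying and surface forms, /p/ → [ɸ] is the alternation; the neighbouring /x/ is constant.
/p/ is a stop while /x/ is a fricative; the output [ɸ] is a fricative, matching the trigger — so the feature that spreads is manner.
Place and voice are unchanged, so the assimilation is partial, not total.
Checking the remaining alternations: /p/ → [ɸ] before /z/ (stop → fricative, matching a fricative); /p/ → [ɸ] before /ʂ/ (stop → fricative, matching a fricative) — only manner changes, and always toward the following segment.
Nothing changes in [rɪpbo]: there the adjacent consonants already agree in manner (/p/ and /b/ are both stops), so this form is consistent with the same rule.
Since the segment that changes precedes the conditioning segment, the assimilation is regressive.

regressive manner assimilation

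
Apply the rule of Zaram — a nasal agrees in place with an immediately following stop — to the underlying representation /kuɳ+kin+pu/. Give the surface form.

The rule targets /ɳ/ (voiced retroflex nasal), which sits before the trigger /k/ (velar).
A voiced velar nasal is [ŋ], so the surface segment is [ŋ].
The same rule applies at the second boundary: /n/ → [m] next to /p/.

[kuŋkimpu]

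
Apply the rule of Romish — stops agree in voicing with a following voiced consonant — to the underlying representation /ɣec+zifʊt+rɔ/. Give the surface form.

/c/ is a voiceless palatal stop. The following trigger /z/ is voiced, so /c/ must become voiced as well.
The voiced palatal stop is [ɟ], so /c/ → [ɟ].
The same rule applies at the second boundary: /t/ → [d] next to /r/.

[ɣeɟzifʊdrɔ]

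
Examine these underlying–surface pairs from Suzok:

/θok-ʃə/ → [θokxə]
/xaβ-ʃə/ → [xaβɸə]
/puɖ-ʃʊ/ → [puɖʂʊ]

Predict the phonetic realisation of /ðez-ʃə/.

The data show progressive place assimilation: /ʃ/ → [x] after /k/; /ʃ/ → [ɸ] after /β/; /ʃ/ → [ʂ] after /ɖ/. In each pair only place changes, matching the preceding consonant, while manner and voice stay constant.
The rule targets /ʃ/ (voiceless postalveolar fricative), which sits after the trigger /z/ (alveolar).
The voiceless alveolar fricative is [s], so /ʃ/ → [s].

[ðezsə]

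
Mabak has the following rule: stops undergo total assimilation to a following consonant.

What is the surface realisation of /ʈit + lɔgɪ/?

[ʈillɔgɪ]

/t/ is the segment targeted by the rule; it sits immediately before /l/, so it assimilates completely and surfaces as [l].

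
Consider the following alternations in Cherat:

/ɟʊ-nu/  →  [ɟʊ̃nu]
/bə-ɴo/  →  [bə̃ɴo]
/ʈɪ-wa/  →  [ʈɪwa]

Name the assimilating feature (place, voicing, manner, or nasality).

The vowel /ʊ/ surfaces as nasalised [ʊ̃] next to the following nasal /n/ — it has acquired the [+nasal] feature of its neighbour.
Likewise in the remaining data: /ə/ → [ə̃] before /ɴ/ — each time a vowel is nasalised next to a following nasal.
No change occurs in [ʈɪwa] because the vowel at the boundary is adjacent to an oral consonant, not a nasal (/ɪ/ next to /w/).

nasality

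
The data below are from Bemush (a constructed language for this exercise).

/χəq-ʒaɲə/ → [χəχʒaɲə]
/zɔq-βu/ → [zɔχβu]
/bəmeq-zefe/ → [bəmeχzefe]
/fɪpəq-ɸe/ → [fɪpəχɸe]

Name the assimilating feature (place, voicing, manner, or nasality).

manner

Comparing underlying and surface forms, /q/ → [χ] is the alternation; the neighbouring /ʒ/ is constant.
The change stop → fricative matches the manner of the following /ʒ/, identifying this as manner assimilation.
Checking the remaining alternations: /q/ → [χ] before /β/ (stop → fricative, matching a fricative); /q/ → [χ] before /z/ (stop → fricative, matching a fricative); /q/ → [χ] before /ɸ/ (stop → fricative, matching a fricative) — only manner changes, and always toward the following segment.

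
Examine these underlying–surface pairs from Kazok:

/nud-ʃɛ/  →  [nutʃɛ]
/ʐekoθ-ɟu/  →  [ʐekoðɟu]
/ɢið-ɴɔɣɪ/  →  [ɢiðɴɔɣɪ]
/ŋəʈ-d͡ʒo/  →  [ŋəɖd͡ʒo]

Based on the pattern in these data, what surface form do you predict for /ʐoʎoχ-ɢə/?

The data show regressive voicing assimilation: /d/ → [t] before /ʃ/; /θ/ → [ð] before /ɟ/; /ʈ/ → [ɖ] before /d͡ʒ/. In each pair only voicing changes, matching the following consonant, while place and manner stay constant.
No alternation appears in [ɢiðɴɔɣɪ]: there the adjacent consonants already agree in voicing (/ð/ and /ɴ/ are both voiced), so this form is consistent with the same rule.
The rule targets /χ/ (voiceless uvular fricative), which sits before the trigger /ɢ/ (voiced).
A voiced uvular fricative is [ʁ], so the surface segment is [ʁ].

[ʐoʎoʁɢə]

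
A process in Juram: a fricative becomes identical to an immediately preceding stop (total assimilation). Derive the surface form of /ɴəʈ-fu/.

/f/ is the segment targeted by the rule; it sits immediately after /ʈ/, so it assimilates completely and surfaces as [ʈ].

[ɴəʈʈu]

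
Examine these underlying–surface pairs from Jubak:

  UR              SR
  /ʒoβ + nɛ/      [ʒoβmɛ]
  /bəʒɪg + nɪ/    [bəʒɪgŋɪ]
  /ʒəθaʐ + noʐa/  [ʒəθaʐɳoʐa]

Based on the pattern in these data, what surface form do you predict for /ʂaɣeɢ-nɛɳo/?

The data show progressive place assimilation: /n/ → [m] after /β/; /n/ → [ŋ] after /g/; /n/ → [ɳ] after /ʐ/. In each pair only place changes, matching the preceding consonant, while manner and voice stay constant.
/n/ is a voiced alveolar nasal. The preceding trigger /ɢ/ is uvular, so /n/ must become uvular as well.
Changing only its place to uvular gives [ɴ] — the voiced uvular nasal.

[ʂaɣeɢɴɛɳo]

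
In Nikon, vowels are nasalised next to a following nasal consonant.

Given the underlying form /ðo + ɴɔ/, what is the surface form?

[ðõɴɔ]

/o/ sits next to the nasal /ɴ/ and is therefore nasalised to [õ].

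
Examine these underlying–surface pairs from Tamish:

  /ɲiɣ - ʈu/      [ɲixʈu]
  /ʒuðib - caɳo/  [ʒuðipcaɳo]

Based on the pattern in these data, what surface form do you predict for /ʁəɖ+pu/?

The data show regressive voicing assimilation: /ɣ/ → [x] before /ʈ/; /b/ → [p] before /c/. In each pair only voicing changes, matching the following consonant, while place and manner stay constant.
The rule targets /ɖ/ (voiced retroflex stop), which sits before the trigger /p/ (voiceless).
The voiceless retroflex stop is [ʈ], so /ɖ/ → [ʈ].

[ʁəʈpu]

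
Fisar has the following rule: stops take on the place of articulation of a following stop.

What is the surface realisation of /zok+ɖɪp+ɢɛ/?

/k/ is a voiceless velar stop. The following trigger /ɖ/ is retroflex, so /k/ must become retroflex as well.
Changing only its place to retroflex gives [ʈ] — the voiceless retroflex stop.
The same rule applies at the second boundary: /p/ → [q] next to /ɢ/.

[zoʈɖɪqɢɛ]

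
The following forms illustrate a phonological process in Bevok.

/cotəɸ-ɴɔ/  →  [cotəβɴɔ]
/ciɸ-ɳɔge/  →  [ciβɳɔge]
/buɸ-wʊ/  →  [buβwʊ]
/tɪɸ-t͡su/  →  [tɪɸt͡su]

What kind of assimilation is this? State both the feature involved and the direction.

The segment that alternates is /ɸ/, which surfaces as [β] when adjacent to /ɴ/.
/ɸ/ is voiceless while /ɴ/ is voiced; the output [β] is voiced, matching the trigger — so the feature that spreads is voicing.
Place and manner are unchanged, so the assimilation is partial, not total.
The other alternating forms pattern the same way: /ɸ/ → [β] before /ɳ/ (voiceless → voiced, matching voiced); /ɸ/ → [β] before /w/ (voiceless → voiced, matching voiced) — only voicing changes, and always toward the following segment.
No alternation appears in [tɪɸt͡su]: there the adjacent consonants already agree in voicing (/ɸ/ and /t͡s/ are both voiceless), so this form is consistent with the same rule.
Since the segment that changes precedes the conditioning segment, the assimilation is regressive.

regressive voicing assimilation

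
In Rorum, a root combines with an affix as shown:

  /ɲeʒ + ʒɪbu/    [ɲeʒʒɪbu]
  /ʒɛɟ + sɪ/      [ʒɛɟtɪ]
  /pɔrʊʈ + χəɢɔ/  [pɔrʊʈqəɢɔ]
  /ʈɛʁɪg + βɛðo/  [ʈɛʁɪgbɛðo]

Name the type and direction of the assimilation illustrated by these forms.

progressive manner assimilation

Comparing underlying and surface forms, /s/ → [t] is the alternation; the neighbouring /ɟ/ is constant.
The change fricative → stop matches the manner of the preceding /ɟ/, identifying this as manner assimilation.
Place and voice are unchanged, so the assimilation is partial, not total.
The other alternating forms pattern the same way: /χ/ → [q] after /ʈ/ (fricative → stop, matching a stop); /β/ → [b] after /g/ (fricative → stop, matching a stop) — only manner changes, and always toward the preceding segment.
No alternation appears in [ɲeʒʒɪbu]: there the adjacent consonants already agree in manner (/ʒ/ and /ʒ/ are both fricatives), so this form is consistent with the same rule.
Since the segment that changes follows the conditioning segment, the assimilation is progressive.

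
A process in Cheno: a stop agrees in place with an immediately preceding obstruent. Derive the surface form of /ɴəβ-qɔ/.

[ɴəβpɔ]

The rule targets /q/ (voiceless uvular stop), which sits after the trigger /β/ (bilabial).
A voiceless bilabial stop is [p], so the surface segment is [p].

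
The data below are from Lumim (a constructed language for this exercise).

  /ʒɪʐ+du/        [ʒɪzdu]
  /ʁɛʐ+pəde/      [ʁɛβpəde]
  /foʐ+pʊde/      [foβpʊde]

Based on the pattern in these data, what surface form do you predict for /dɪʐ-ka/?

[dɪɣka]

The data show regressive place assimilation: /ʐ/ → [z] before /d/; /ʐ/ → [β] before /p/. In each pair only place changes, matching the following consonant, while manner and voice stay constant.
/ʐ/ is a voiced retroflex fricative. The following trigger /k/ is velar, so /ʐ/ must become velar as well.
Changing only its place to velar gives [ɣ] — the voiced velar fricative.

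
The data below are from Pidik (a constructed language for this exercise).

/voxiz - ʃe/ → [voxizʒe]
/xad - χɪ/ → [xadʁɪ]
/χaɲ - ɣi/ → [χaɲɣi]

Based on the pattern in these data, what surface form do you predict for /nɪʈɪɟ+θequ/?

The data show progressive voicing assimilation: /ʃ/ → [ʒ] after /z/; /χ/ → [ʁ] after /d/. In each pair only voicing changes, matching the preceding consonant, while place and manner stay constant.
No alternation appears in [χaɲɣi]: there the adjacent consonants already agree in voicing (/ɣ/ and /ɲ/ are both voiced), so this form is consistent with the same rule.
The rule targets /θ/ (voiceless dental fricative), which sits after the trigger /ɟ/ (voiced).
The voiced dental fricative is [ð], so /θ/ → [ð].

[nɪʈɪɟðequ]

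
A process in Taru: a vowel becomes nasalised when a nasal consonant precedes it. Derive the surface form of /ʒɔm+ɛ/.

[ʒɔmɛ̃]

/ɛ/ sits next to the nasal /m/ and is therefore nasalised to [ɛ̃].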